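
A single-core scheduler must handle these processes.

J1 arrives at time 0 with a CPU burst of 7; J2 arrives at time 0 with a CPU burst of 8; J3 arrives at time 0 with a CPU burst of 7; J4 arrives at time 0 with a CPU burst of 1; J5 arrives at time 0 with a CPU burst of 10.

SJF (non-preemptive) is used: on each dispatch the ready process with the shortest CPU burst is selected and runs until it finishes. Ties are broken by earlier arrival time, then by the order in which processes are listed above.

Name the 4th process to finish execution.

Timeline: | J4 0-1 | J1 1-8 | J3 8-15 | J2 15-23 | J5 23-33 |
Completion: J1=8  J2=23  J3=15  J4=1  J5=33
Finish order: J4 → J1 → J3 → J2 → J5

J2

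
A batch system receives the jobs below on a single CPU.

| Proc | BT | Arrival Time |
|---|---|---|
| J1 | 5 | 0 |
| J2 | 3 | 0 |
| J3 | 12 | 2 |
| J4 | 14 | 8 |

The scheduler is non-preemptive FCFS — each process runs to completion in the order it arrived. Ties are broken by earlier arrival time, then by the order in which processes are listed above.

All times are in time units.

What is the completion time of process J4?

34

Schedule: | J1 0-5 | J2 5-8 | J3 8-20 | J4 20-34 |
Completion: J1=5  J2=8  J3=20  J4=34
Turnaround (C−A): J1=5  J2=8  J3=18  J4=26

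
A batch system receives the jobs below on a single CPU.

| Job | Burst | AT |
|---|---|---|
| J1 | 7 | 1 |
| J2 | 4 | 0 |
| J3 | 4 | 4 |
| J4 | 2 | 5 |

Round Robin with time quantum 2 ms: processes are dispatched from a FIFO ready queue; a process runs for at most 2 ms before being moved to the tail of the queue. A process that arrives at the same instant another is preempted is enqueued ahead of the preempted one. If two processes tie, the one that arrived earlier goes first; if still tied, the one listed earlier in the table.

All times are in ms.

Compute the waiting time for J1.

9

Schedule: | J2 0-2 | J1 2-4 | J2 4-6 | J3 6-8 | J1 8-10 | J4 10-12 | J3 12-14 | J1 14-17 |
Completion: J1=17  J2=6  J3=14  J4=12
Turnaround (C−A): J1=16  J2=6  J3=10  J4=7
Waiting(J1) = turnaround − burst = 16 − 7 = 9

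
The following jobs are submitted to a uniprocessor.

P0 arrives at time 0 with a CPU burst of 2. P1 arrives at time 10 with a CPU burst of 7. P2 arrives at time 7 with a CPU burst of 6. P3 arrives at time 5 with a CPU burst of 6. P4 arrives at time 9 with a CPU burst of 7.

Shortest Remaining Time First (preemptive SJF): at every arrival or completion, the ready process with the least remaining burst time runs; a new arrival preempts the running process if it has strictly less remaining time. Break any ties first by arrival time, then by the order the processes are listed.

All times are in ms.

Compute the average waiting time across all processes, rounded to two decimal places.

5.20

Gantt: | P0 0-2 | idle 2-5 | P3 5-11 | P2 11-17 | P4 17-24 | P1 24-31 |
Completion: P0=2  P1=31  P2=17  P3=11  P4=24
Turnaround (C−A): P0=2  P1=21  P2=10  P3=6  P4=15
Waiting times: P0=0, P1=14, P2=4, P3=0, P4=8
Average waiting = (0+14+4+0+8) / 5 = 26/5 = 5.20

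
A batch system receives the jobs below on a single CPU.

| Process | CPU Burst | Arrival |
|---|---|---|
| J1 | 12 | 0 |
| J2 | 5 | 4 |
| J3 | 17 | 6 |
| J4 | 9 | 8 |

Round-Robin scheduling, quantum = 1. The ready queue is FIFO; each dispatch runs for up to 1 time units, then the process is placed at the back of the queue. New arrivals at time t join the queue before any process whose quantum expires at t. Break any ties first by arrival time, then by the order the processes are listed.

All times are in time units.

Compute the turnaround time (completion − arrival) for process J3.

Gantt: | J1 0-4 | J2 4-5 | J1 5-6 | J2 6-7 | J3 7-8 | J1 8-9 | J2 9-10 | J4 10-11 | J3 11-12 | J1 12-13 | J2 13-14 | J4 14-15 | J3 15-16 | J1 16-17 | J2 17-18 | J4 18-19 | J3 19-20 | J1 20-21 | J4 21-22 | J3 22-23 | J1 23-24 | J4 24-25 | J3 25-26 | J1 26-27 | J4 27-28 | J3 28-29 | J1 29-30 | J4 30-31 | J3 31-32 | J4 32-33 | J3 33-34 | J4 34-35 | J3 35-43 |
Completion: J1=30  J2=18  J3=43  J4=35
Turnaround (C−A): J1=30  J2=14  J3=37  J4=27
Turnaround(J3) = completion − arrival = 43 − 6 = 37

37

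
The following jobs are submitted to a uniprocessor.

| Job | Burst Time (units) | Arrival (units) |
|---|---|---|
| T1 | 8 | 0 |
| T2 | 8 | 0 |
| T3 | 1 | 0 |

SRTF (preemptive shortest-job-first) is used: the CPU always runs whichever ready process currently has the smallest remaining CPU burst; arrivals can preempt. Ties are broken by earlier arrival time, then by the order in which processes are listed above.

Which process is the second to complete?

T1

Gantt: | T3 0-1 | T1 1-9 | T2 9-17 |
Completion: T1=9  T2=17  T3=1
Turnaround (C−A): T1=9  T2=17  T3=1
Finish order: T3 → T1 → T2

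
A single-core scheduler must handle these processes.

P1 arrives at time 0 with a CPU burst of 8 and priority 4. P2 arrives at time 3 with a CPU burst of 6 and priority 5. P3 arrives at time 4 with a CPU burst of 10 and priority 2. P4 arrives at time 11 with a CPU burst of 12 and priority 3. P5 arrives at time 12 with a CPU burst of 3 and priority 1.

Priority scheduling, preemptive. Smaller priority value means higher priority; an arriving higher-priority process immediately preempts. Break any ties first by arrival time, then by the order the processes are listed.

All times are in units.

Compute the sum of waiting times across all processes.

64

Gantt: | P1 0-4 | P3 4-12 | P5 12-15 | P3 15-17 | P4 17-29 | P1 29-33 | P2 33-39 |
Completion: P1=33  P2=39  P3=17  P4=29  P5=15
Turnaround (C−A): P1=33  P2=36  P3=13  P4=18  P5=3
Waiting = turnaround − burst: P1=25, P2=30, P3=3, P4=6, P5=0
Total waiting = 25 + 30 + 3 + 6 + 0 = 64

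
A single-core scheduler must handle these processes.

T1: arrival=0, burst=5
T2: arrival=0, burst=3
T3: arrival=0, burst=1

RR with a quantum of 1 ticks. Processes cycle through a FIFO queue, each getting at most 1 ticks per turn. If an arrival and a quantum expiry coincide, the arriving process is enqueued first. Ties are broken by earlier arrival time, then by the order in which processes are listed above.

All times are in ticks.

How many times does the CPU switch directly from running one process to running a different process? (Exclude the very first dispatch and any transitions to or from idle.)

Schedule: | T1 0-1 | T2 1-2 | T3 2-3 | T1 3-4 | T2 4-5 | T1 5-6 | T2 6-7 | T1 7-9 |
Completion: T1=9  T2=7  T3=3

7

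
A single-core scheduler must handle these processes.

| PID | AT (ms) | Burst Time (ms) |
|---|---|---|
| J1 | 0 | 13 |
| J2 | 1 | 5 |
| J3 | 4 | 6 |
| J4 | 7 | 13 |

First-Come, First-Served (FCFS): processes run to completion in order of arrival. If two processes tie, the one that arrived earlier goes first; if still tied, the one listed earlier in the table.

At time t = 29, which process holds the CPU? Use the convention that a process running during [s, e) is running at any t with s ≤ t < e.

J4

Gantt: | J1 0-13 | J2 13-18 | J3 18-24 | J4 24-37 |
Completion: J1=13  J2=18  J3=24  J4=37
Turnaround (C−A): J1=13  J2=17  J3=20  J4=30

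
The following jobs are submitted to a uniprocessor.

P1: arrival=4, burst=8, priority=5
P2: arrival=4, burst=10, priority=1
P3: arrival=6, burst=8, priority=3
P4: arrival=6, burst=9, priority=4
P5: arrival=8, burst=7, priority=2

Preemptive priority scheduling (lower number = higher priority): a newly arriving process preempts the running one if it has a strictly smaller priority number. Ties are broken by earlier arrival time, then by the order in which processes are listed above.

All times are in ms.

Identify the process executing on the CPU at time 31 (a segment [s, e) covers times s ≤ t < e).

P4

Timeline: | idle 0-4 | P2 4-14 | P5 14-21 | P3 21-29 | P4 29-38 | P1 38-46 |
Completion: P1=46  P2=14  P3=29  P4=38  P5=21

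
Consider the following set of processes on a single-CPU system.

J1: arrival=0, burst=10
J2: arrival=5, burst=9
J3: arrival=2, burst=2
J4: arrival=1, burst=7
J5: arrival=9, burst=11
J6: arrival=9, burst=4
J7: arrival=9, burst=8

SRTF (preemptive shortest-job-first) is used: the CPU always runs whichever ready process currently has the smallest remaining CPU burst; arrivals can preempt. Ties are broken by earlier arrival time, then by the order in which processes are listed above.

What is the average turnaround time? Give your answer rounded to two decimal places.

19.57

Timeline: | J1 0-1 | J4 1-2 | J3 2-4 | J4 4-10 | J6 10-14 | J7 14-22 | J1 22-31 | J2 31-40 | J5 40-51 |
Completion: J1=31  J2=40  J3=4  J4=10  J5=51  J6=14  J7=22
Turnaround (C−A): J1=31  J2=35  J3=2  J4=9  J5=42  J6=5  J7=13
Turnaround times: J1=31, J2=35, J3=2, J4=9, J5=42, J6=5, J7=13
Average turnaround = (31+35+2+9+42+5+13) / 7 = 137/7 = 19.57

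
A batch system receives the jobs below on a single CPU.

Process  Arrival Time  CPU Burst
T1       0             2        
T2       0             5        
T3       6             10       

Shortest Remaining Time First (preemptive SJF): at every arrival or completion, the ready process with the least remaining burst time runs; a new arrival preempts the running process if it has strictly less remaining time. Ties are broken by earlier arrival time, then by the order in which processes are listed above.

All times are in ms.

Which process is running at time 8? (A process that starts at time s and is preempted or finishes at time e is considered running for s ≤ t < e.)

Timeline: | T1 0-2 | T2 2-7 | T3 7-17 |
Completion: T1=2  T2=7  T3=17
Turnaround (C−A): T1=2  T2=7  T3=11

T3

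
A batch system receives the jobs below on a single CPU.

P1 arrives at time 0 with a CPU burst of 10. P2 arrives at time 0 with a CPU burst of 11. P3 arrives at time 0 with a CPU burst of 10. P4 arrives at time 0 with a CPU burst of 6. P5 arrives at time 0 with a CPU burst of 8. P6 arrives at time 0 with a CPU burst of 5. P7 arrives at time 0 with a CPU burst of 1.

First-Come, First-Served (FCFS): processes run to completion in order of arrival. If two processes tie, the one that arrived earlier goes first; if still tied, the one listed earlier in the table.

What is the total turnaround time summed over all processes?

Timeline: | P1 0-10 | P2 10-21 | P3 21-31 | P4 31-37 | P5 37-45 | P6 45-50 | P7 50-51 |
Completion: P1=10  P2=21  P3=31  P4=37  P5=45  P6=50  P7=51
Turnaround (C−A): P1=10  P2=21  P3=31  P4=37  P5=45  P6=50  P7=51
Turnaround = completion − arrival: P1=10, P2=21, P3=31, P4=37, P5=45, P6=50, P7=51
Total turnaround = 10 + 21 + 31 + 37 + 45 + 50 + 51 = 245

245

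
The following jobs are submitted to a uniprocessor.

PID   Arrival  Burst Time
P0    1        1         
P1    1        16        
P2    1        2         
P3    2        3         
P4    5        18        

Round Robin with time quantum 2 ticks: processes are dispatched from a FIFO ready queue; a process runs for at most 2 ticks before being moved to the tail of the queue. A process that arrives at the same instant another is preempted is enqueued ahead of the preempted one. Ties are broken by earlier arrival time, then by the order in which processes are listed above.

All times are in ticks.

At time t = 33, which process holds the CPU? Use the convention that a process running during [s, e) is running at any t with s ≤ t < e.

P1

Timeline: | idle 0-1 | P0 1-2 | P1 2-4 | P2 4-6 | P3 6-8 | P1 8-10 | P4 10-12 | P3 12-13 | P1 13-15 | P4 15-17 | P1 17-19 | P4 19-21 | P1 21-23 | P4 23-25 | P1 25-27 | P4 27-29 | P1 29-31 | P4 31-33 | P1 33-35 | P4 35-41 |
Completion: P0=2  P1=35  P2=6  P3=13  P4=41
Turnaround (C−A): P0=1  P1=34  P2=5  P3=11  P4=36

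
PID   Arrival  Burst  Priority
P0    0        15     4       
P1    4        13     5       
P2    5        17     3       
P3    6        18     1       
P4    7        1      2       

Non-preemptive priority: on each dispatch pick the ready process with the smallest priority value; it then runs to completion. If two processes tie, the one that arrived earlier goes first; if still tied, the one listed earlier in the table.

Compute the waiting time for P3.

Schedule: | P0 0-15 | P3 15-33 | P4 33-34 | P2 34-51 | P1 51-64 |
Completion: P0=15  P1=64  P2=51  P3=33  P4=34
Turnaround (C−A): P0=15  P1=60  P2=46  P3=27  P4=27
Waiting(P3) = turnaround − burst = 27 − 18 = 9

9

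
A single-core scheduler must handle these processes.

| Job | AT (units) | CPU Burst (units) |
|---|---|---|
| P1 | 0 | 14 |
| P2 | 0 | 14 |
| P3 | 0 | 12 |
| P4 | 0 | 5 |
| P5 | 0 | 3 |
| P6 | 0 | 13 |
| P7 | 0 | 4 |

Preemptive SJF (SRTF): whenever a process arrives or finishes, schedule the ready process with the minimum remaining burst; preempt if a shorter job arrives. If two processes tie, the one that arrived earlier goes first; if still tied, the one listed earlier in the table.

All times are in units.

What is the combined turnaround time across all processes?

199

Gantt: | P5 0-3 | P7 3-7 | P4 7-12 | P3 12-24 | P6 24-37 | P1 37-51 | P2 51-65 |
Completion: P1=51  P2=65  P3=24  P4=12  P5=3  P6=37  P7=7
Turnaround (C−A): P1=51  P2=65  P3=24  P4=12  P5=3  P6=37  P7=7
Turnaround = completion − arrival: P1=51, P2=65, P3=24, P4=12, P5=3, P6=37, P7=7
Total turnaround = 51 + 65 + 24 + 12 + 3 + 37 + 7 = 199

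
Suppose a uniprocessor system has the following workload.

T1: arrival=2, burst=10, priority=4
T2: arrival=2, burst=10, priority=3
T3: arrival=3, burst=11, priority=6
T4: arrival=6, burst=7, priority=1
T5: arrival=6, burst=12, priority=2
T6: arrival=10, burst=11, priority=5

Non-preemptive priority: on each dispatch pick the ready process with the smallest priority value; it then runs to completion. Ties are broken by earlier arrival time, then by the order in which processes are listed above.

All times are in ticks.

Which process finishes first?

Timeline: | idle 0-2 | T2 2-12 | T4 12-19 | T5 19-31 | T1 31-41 | T6 41-52 | T3 52-63 |
Completion: T1=41  T2=12  T3=63  T4=19  T5=31  T6=52
Finish order: T2 → T4 → T5 → T1 → T6 → T3

T2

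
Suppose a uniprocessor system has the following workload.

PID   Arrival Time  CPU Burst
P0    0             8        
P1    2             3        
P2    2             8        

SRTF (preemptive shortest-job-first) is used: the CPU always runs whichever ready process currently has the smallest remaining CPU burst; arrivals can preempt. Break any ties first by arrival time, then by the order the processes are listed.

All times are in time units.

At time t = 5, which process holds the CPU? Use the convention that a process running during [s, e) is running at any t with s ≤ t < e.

Timeline: | P0 0-2 | P1 2-5 | P0 5-11 | P2 11-19 |
Completion: P0=11  P1=5  P2=19
Turnaround (C−A): P0=11  P1=3  P2=17

P0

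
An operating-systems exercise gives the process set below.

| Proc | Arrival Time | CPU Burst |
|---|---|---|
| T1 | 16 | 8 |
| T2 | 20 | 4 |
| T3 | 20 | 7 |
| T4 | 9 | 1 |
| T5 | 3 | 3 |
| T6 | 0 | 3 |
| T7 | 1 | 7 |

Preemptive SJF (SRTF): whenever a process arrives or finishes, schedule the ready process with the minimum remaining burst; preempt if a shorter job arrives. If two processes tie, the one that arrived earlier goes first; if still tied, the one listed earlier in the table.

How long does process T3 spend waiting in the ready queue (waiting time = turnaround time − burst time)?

Gantt: | T6 0-3 | T5 3-6 | T7 6-9 | T4 9-10 | T7 10-14 | idle 14-16 | T1 16-24 | T2 24-28 | T3 28-35 |
Completion: T1=24  T2=28  T3=35  T4=10  T5=6  T6=3  T7=14
Turnaround (C−A): T1=8  T2=8  T3=15  T4=1  T5=3  T6=3  T7=13
Waiting(T3) = turnaround − burst = 15 − 7 = 8

8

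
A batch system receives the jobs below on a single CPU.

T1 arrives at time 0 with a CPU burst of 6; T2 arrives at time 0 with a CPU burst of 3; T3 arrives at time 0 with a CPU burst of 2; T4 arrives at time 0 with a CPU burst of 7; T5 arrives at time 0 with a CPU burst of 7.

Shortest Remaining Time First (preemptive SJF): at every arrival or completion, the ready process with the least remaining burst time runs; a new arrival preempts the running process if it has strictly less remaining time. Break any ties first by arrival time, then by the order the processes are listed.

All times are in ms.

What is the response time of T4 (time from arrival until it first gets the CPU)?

11

Schedule: | T3 0-2 | T2 2-5 | T1 5-11 | T4 11-18 | T5 18-25 |
Completion: T1=11  T2=5  T3=2  T4=18  T5=25
Response(T4) = first start − arrival = 11 − 0 = 11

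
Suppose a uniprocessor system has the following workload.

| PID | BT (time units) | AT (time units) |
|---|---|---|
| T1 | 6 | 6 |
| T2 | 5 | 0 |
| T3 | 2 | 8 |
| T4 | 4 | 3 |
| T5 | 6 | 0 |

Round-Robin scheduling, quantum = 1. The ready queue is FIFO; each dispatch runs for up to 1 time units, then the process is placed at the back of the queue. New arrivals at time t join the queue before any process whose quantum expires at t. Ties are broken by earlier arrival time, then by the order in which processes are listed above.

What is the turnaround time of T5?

Schedule: | T2 0-1 | T5 1-2 | T2 2-3 | T5 3-4 | T4 4-5 | T2 5-6 | T5 6-7 | T4 7-8 | T1 8-9 | T2 9-10 | T5 10-11 | T3 11-12 | T4 12-13 | T1 13-14 | T2 14-15 | T5 15-16 | T3 16-17 | T4 17-18 | T1 18-19 | T5 19-20 | T1 20-23 |
Completion: T1=23  T2=15  T3=17  T4=18  T5=20
Turnaround(T5) = completion − arrival = 20 − 0 = 20

20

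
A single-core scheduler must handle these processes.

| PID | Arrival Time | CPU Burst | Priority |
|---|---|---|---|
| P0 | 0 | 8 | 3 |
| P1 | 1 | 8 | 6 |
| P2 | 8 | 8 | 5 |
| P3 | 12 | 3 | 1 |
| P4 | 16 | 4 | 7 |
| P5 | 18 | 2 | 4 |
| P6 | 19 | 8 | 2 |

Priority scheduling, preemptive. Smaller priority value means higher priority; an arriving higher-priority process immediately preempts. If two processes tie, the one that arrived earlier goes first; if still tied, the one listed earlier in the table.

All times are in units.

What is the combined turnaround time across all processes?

Gantt: | P0 0-8 | P2 8-12 | P3 12-15 | P2 15-18 | P5 18-19 | P6 19-27 | P5 27-28 | P2 28-29 | P1 29-37 | P4 37-41 |
Completion: P0=8  P1=37  P2=29  P3=15  P4=41  P5=28  P6=27
Turnaround (C−A): P0=8  P1=36  P2=21  P3=3  P4=25  P5=10  P6=8
Turnaround = completion − arrival: P0=8, P1=36, P2=21, P3=3, P4=25, P5=10, P6=8
Total turnaround = 8 + 36 + 21 + 3 + 25 + 10 + 8 = 111

111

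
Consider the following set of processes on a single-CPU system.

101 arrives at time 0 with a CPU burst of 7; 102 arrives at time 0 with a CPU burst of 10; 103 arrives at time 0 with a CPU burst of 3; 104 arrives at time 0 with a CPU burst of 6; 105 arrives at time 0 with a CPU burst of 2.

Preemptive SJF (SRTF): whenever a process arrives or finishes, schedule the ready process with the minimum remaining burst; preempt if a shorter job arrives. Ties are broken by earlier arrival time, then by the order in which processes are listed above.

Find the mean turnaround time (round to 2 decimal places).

Timeline: | 105 0-2 | 103 2-5 | 104 5-11 | 101 11-18 | 102 18-28 |
Completion: 101=18  102=28  103=5  104=11  105=2
Turnaround times: 101=18, 102=28, 103=5, 104=11, 105=2
Average turnaround = (18+28+5+11+2) / 5 = 64/5 = 12.80

12.80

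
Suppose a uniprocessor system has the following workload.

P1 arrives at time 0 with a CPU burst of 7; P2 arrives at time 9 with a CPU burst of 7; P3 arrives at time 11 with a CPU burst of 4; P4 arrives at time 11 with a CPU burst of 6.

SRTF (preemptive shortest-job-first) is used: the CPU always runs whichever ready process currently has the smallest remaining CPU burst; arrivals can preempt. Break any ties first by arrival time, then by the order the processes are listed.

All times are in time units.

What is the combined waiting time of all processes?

13

Timeline: | P1 0-7 | idle 7-9 | P2 9-11 | P3 11-15 | P2 15-20 | P4 20-26 |
Completion: P1=7  P2=20  P3=15  P4=26
Waiting = turnaround − burst: P1=0, P2=4, P3=0, P4=9
Total waiting = 0 + 4 + 0 + 9 = 13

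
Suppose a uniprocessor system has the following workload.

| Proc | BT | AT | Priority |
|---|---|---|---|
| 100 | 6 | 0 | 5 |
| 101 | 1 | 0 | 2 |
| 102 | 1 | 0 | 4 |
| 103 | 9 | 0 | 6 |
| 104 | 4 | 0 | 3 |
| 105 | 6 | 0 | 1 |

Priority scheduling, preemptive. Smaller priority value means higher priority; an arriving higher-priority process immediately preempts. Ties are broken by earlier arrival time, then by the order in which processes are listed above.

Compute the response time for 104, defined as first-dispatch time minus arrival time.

Timeline: | 105 0-6 | 101 6-7 | 104 7-11 | 102 11-12 | 100 12-18 | 103 18-27 |
Completion: 100=18  101=7  102=12  103=27  104=11  105=6
Turnaround (C−A): 100=18  101=7  102=12  103=27  104=11  105=6
Response(104) = first start − arrival = 7 − 0 = 7

7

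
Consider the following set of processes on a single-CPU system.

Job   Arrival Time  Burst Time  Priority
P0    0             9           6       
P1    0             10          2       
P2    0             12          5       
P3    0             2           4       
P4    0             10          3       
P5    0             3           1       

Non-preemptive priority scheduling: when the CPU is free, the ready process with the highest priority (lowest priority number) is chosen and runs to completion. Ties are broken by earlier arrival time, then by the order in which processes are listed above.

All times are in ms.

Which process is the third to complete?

P4

Timeline: | P5 0-3 | P1 3-13 | P4 13-23 | P3 23-25 | P2 25-37 | P0 37-46 |
Completion: P0=46  P1=13  P2=37  P3=25  P4=23  P5=3
Finish order: P5 → P1 → P4 → P3 → P2 → P0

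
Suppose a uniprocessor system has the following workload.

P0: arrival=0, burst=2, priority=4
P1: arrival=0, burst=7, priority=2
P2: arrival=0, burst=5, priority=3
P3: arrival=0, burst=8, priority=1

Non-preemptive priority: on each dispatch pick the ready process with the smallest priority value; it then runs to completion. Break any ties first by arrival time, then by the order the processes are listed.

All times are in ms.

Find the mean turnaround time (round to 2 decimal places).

16.25

Schedule: | P3 0-8 | P1 8-15 | P2 15-20 | P0 20-22 |
Completion: P0=22  P1=15  P2=20  P3=8
Turnaround times: P0=22, P1=15, P2=20, P3=8
Average turnaround = (22+15+20+8) / 4 = 65/4 = 16.25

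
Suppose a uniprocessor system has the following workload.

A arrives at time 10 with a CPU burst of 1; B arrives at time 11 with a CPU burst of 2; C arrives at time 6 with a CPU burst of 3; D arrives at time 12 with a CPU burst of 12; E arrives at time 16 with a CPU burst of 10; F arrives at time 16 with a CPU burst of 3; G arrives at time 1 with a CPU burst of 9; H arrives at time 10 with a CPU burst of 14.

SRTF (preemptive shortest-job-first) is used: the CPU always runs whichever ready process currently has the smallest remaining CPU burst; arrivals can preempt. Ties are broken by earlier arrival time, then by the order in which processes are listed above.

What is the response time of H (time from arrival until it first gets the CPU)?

Schedule: | idle 0-1 | G 1-6 | C 6-9 | G 9-10 | A 10-11 | B 11-13 | G 13-16 | F 16-19 | E 19-29 | D 29-41 | H 41-55 |
Completion: A=11  B=13  C=9  D=41  E=29  F=19  G=16  H=55
Turnaround (C−A): A=1  B=2  C=3  D=29  E=13  F=3  G=15  H=45
Response(H) = first start − arrival = 41 − 10 = 31

31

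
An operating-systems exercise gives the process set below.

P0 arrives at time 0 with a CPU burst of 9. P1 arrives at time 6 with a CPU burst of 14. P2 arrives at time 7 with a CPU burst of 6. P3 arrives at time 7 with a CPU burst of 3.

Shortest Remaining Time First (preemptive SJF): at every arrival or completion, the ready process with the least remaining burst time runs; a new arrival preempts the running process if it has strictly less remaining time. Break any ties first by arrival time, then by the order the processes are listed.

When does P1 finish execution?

32

Timeline: | P0 0-9 | P3 9-12 | P2 12-18 | P1 18-32 |
Completion: P0=9  P1=32  P2=18  P3=12
Turnaround (C−A): P0=9  P1=26  P2=11  P3=5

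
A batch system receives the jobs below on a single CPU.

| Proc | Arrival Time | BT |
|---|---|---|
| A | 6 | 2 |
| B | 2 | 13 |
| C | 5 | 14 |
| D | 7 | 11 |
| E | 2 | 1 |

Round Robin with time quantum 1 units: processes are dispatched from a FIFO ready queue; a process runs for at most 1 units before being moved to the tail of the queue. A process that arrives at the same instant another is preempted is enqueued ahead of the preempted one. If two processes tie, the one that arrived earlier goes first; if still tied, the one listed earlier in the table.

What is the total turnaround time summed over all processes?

117

Schedule: | idle 0-2 | B 2-3 | E 3-4 | B 4-5 | C 5-6 | B 6-7 | A 7-8 | C 8-9 | D 9-10 | B 10-11 | A 11-12 | C 12-13 | D 13-14 | B 14-15 | C 15-16 | D 16-17 | B 17-18 | C 18-19 | D 19-20 | B 20-21 | C 21-22 | D 22-23 | B 23-24 | C 24-25 | D 25-26 | B 26-27 | C 27-28 | D 28-29 | B 29-30 | C 30-31 | D 31-32 | B 32-33 | C 33-34 | D 34-35 | B 35-36 | C 36-37 | D 37-38 | B 38-39 | C 39-40 | D 40-41 | C 41-43 |
Completion: A=12  B=39  C=43  D=41  E=4
Turnaround = completion − arrival: A=6, B=37, C=38, D=34, E=2
Total turnaround = 6 + 37 + 38 + 34 + 2 = 117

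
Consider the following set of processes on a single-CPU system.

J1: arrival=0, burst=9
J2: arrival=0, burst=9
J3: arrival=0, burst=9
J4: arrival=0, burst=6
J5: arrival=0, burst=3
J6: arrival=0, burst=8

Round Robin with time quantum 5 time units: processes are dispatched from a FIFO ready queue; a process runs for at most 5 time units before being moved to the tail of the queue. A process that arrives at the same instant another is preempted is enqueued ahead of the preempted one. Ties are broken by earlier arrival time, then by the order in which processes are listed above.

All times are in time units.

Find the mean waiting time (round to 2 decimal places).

Gantt: | J1 0-5 | J2 5-10 | J3 10-15 | J4 15-20 | J5 20-23 | J6 23-28 | J1 28-32 | J2 32-36 | J3 36-40 | J4 40-41 | J6 41-44 |
Completion: J1=32  J2=36  J3=40  J4=41  J5=23  J6=44
Turnaround (C−A): J1=32  J2=36  J3=40  J4=41  J5=23  J6=44
Waiting times: J1=23, J2=27, J3=31, J4=35, J5=20, J6=36
Average waiting = (23+27+31+35+20+36) / 6 = 172/6 = 28.67

28.67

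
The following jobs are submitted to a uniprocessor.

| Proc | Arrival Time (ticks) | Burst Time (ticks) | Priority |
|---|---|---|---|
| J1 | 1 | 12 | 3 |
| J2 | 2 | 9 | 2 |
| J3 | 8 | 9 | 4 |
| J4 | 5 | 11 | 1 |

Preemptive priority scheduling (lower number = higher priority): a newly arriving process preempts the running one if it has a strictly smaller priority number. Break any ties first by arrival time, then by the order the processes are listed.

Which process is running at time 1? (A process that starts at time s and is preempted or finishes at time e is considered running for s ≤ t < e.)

Timeline: | idle 0-1 | J1 1-2 | J2 2-5 | J4 5-16 | J2 16-22 | J1 22-33 | J3 33-42 |
Completion: J1=33  J2=22  J3=42  J4=16

J1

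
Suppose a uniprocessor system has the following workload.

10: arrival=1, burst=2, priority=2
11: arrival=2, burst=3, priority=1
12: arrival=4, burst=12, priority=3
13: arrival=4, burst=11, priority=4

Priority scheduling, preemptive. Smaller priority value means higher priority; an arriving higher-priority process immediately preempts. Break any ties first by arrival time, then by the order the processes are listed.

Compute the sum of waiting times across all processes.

19

Gantt: | idle 0-1 | 10 1-2 | 11 2-5 | 10 5-6 | 12 6-18 | 13 18-29 |
Completion: 10=6  11=5  12=18  13=29
Turnaround (C−A): 10=5  11=3  12=14  13=25
Waiting = turnaround − burst: 10=3, 11=0, 12=2, 13=14
Total waiting = 3 + 0 + 2 + 14 = 19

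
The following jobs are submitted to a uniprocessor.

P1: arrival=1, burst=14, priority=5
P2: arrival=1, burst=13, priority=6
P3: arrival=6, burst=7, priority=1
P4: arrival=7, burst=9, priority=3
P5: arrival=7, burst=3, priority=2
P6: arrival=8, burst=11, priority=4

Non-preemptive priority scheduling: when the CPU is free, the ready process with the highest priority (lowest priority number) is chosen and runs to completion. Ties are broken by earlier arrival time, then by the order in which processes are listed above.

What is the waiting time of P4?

Gantt: | idle 0-1 | P1 1-15 | P3 15-22 | P5 22-25 | P4 25-34 | P6 34-45 | P2 45-58 |
Completion: P1=15  P2=58  P3=22  P4=34  P5=25  P6=45
Turnaround (C−A): P1=14  P2=57  P3=16  P4=27  P5=18  P6=37
Waiting(P4) = turnaround − burst = 27 − 9 = 18

18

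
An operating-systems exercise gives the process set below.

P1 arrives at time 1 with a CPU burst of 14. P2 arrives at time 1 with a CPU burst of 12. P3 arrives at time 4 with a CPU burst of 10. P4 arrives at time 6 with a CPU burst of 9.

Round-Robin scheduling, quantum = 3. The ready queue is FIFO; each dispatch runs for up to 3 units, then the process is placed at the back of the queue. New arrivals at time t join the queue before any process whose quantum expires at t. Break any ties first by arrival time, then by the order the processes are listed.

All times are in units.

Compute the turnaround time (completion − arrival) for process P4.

34

Timeline: | idle 0-1 | P1 1-4 | P2 4-7 | P3 7-10 | P1 10-13 | P4 13-16 | P2 16-19 | P3 19-22 | P1 22-25 | P4 25-28 | P2 28-31 | P3 31-34 | P1 34-37 | P4 37-40 | P2 40-43 | P3 43-44 | P1 44-46 |
Completion: P1=46  P2=43  P3=44  P4=40
Turnaround (C−A): P1=45  P2=42  P3=40  P4=34
Turnaround(P4) = completion − arrival = 40 − 6 = 34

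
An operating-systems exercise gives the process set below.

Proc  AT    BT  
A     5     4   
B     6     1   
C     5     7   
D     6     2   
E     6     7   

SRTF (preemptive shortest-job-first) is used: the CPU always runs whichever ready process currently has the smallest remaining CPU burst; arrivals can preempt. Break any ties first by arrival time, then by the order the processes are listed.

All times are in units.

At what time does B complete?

Timeline: | idle 0-5 | A 5-6 | B 6-7 | D 7-9 | A 9-12 | C 12-19 | E 19-26 |
Completion: A=12  B=7  C=19  D=9  E=26

7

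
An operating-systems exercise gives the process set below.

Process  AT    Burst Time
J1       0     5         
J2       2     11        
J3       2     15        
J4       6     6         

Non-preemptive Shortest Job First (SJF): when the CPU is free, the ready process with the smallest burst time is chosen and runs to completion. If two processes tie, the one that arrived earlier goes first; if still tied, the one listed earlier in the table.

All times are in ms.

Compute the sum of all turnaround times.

Gantt: | J1 0-5 | J2 5-16 | J4 16-22 | J3 22-37 |
Completion: J1=5  J2=16  J3=37  J4=22
Turnaround (C−A): J1=5  J2=14  J3=35  J4=16
Turnaround = completion − arrival: J1=5, J2=14, J3=35, J4=16
Total turnaround = 5 + 14 + 35 + 16 = 70

70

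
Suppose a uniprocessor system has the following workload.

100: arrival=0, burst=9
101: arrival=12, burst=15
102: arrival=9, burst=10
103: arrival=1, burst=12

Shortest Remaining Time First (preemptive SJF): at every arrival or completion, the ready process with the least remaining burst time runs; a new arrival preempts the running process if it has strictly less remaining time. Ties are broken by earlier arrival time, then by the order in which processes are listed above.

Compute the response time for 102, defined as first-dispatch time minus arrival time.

Schedule: | 100 0-9 | 102 9-19 | 103 19-31 | 101 31-46 |
Completion: 100=9  101=46  102=19  103=31
Turnaround (C−A): 100=9  101=34  102=10  103=30
Response(102) = first start − arrival = 9 − 9 = 0

0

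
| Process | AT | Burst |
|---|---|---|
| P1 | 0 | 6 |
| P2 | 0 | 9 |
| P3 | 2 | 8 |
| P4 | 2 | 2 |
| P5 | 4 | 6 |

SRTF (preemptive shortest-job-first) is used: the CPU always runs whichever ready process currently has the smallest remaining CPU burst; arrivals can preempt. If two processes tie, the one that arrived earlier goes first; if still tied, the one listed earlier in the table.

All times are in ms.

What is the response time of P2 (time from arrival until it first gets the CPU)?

Gantt: | P1 0-2 | P4 2-4 | P1 4-8 | P5 8-14 | P3 14-22 | P2 22-31 |
Completion: P1=8  P2=31  P3=22  P4=4  P5=14
Response(P2) = first start − arrival = 22 − 0 = 22

22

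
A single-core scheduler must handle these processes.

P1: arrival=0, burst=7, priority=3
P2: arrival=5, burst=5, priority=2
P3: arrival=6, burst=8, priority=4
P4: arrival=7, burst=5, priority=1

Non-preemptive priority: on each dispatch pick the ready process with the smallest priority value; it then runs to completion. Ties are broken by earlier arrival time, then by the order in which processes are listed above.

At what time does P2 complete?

17

Gantt: | P1 0-7 | P4 7-12 | P2 12-17 | P3 17-25 |
Completion: P1=7  P2=17  P3=25  P4=12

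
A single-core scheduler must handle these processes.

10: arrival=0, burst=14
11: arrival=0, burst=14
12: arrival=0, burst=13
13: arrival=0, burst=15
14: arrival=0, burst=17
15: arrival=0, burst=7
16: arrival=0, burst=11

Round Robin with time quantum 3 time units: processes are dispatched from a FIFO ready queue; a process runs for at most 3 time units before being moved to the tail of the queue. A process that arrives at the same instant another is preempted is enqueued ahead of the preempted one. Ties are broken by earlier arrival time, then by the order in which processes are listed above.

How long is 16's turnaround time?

78

Schedule: | 10 0-3 | 11 3-6 | 12 6-9 | 13 9-12 | 14 12-15 | 15 15-18 | 16 18-21 | 10 21-24 | 11 24-27 | 12 27-30 | 13 30-33 | 14 33-36 | 15 36-39 | 16 39-42 | 10 42-45 | 11 45-48 | 12 48-51 | 13 51-54 | 14 54-57 | 15 57-58 | 16 58-61 | 10 61-64 | 11 64-67 | 12 67-70 | 13 70-73 | 14 73-76 | 16 76-78 | 10 78-80 | 11 80-82 | 12 82-83 | 13 83-86 | 14 86-91 |
Completion: 10=80  11=82  12=83  13=86  14=91  15=58  16=78
Turnaround (C−A): 10=80  11=82  12=83  13=86  14=91  15=58  16=78
Turnaround(16) = completion − arrival = 78 − 0 = 78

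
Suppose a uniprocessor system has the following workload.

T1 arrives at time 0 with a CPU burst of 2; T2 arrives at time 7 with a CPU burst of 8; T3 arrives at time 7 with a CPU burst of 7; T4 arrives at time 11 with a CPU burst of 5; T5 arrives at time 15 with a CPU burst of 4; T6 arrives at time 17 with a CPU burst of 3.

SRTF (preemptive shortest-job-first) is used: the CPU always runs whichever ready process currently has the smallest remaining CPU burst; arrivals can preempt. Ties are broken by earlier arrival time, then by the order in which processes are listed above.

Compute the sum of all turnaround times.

60

Gantt: | T1 0-2 | idle 2-7 | T3 7-14 | T4 14-19 | T6 19-22 | T5 22-26 | T2 26-34 |
Completion: T1=2  T2=34  T3=14  T4=19  T5=26  T6=22
Turnaround (C−A): T1=2  T2=27  T3=7  T4=8  T5=11  T6=5
Turnaround = completion − arrival: T1=2, T2=27, T3=7, T4=8, T5=11, T6=5
Total turnaround = 2 + 27 + 7 + 8 + 11 + 5 = 60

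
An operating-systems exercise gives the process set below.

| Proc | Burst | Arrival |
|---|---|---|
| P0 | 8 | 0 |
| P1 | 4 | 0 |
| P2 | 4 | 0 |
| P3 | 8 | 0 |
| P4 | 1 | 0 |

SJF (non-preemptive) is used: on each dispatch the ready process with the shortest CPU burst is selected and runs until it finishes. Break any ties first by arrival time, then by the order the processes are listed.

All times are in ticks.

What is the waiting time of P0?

9

Timeline: | P4 0-1 | P1 1-5 | P2 5-9 | P0 9-17 | P3 17-25 |
Completion: P0=17  P1=5  P2=9  P3=25  P4=1
Turnaround (C−A): P0=17  P1=5  P2=9  P3=25  P4=1
Waiting(P0) = turnaround − burst = 17 − 8 = 9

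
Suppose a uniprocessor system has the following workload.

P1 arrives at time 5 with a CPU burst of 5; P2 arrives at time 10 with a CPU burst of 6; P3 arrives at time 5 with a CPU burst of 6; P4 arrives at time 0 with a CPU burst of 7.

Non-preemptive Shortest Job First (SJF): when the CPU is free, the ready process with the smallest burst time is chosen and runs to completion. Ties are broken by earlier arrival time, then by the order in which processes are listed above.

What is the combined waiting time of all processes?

Schedule: | P4 0-7 | P1 7-12 | P3 12-18 | P2 18-24 |
Completion: P1=12  P2=24  P3=18  P4=7
Turnaround (C−A): P1=7  P2=14  P3=13  P4=7
Waiting = turnaround − burst: P1=2, P2=8, P3=7, P4=0
Total waiting = 2 + 8 + 7 + 0 = 17

17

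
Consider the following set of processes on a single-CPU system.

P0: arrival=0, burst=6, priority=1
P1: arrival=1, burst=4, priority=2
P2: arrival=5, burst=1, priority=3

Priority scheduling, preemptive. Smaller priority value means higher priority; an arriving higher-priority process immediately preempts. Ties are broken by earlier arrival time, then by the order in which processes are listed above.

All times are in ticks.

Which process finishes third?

P2

Schedule: | P0 0-6 | P1 6-10 | P2 10-11 |
Completion: P0=6  P1=10  P2=11
Turnaround (C−A): P0=6  P1=9  P2=6
Finish order: P0 → P1 → P2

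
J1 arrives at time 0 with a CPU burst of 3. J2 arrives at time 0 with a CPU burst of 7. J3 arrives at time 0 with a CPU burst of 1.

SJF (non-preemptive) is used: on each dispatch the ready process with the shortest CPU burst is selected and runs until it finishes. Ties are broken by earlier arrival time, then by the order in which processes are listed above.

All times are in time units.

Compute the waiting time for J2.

Timeline: | J3 0-1 | J1 1-4 | J2 4-11 |
Completion: J1=4  J2=11  J3=1
Waiting(J2) = turnaround − burst = 11 − 7 = 4

4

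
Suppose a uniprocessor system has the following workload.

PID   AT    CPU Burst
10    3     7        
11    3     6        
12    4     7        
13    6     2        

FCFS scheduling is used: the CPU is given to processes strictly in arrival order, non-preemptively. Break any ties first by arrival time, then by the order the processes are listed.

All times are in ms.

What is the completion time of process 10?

10

Schedule: | idle 0-3 | 10 3-10 | 11 10-16 | 12 16-23 | 13 23-25 |
Completion: 10=10  11=16  12=23  13=25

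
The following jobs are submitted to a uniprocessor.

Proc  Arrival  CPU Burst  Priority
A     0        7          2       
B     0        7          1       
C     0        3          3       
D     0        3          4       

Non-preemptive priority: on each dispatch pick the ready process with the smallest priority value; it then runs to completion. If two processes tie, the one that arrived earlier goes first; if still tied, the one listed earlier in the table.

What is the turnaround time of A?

14

Schedule: | B 0-7 | A 7-14 | C 14-17 | D 17-20 |
Completion: A=14  B=7  C=17  D=20
Turnaround(A) = completion − arrival = 14 − 0 = 14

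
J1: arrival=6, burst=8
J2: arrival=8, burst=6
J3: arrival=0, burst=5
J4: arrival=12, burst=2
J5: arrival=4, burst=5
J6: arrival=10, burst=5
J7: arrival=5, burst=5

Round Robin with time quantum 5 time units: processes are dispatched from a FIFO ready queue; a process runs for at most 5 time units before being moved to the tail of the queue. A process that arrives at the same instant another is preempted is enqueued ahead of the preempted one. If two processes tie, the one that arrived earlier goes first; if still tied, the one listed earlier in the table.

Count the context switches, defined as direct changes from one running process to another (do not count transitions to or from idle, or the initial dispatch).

8

Timeline: | J3 0-5 | J5 5-10 | J7 10-15 | J1 15-20 | J2 20-25 | J6 25-30 | J4 30-32 | J1 32-35 | J2 35-36 |
Completion: J1=35  J2=36  J3=5  J4=32  J5=10  J6=30  J7=15
Turnaround (C−A): J1=29  J2=28  J3=5  J4=20  J5=6  J6=20  J7=10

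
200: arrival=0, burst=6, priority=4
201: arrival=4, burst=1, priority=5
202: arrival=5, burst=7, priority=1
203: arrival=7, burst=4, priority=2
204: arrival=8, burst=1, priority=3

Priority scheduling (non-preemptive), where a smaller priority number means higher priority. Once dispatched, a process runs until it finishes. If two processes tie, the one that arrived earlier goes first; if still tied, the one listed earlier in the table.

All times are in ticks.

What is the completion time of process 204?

18

Gantt: | 200 0-6 | 202 6-13 | 203 13-17 | 204 17-18 | 201 18-19 |
Completion: 200=6  201=19  202=13  203=17  204=18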